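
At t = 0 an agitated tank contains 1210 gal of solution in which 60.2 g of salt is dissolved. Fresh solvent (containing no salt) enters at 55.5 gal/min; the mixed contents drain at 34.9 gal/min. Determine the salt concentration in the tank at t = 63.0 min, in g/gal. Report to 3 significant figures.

Total volume: dV/dt = Q_in − Q_out = 20.600 gal/min, so V(t) = 1210 + 20.600 t and V(63.0) = 2507.8 gal.
Solute balance: dm/dt = 0 − Q_out C = −Q_out m/V(t).
Separate: dm/m = −Q_out dt/V(t) ⇒ ln(m/m₀) = −(Q_out/(Q_in−Q_out)) ln(V/V₀).
m = m₀ (V₀/V)^(Q_out/(Q_in−Q_out)) = 60.2 × (1210/2507.8)^(1.6942) = 17.514 g.
C = m/V = 17.514/2507.8 = 0.0069837 g/gal.

0.00698 g/gal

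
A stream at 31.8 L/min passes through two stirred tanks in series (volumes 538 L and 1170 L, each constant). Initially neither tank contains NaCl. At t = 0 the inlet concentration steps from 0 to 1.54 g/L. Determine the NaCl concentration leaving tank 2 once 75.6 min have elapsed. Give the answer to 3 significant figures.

Time constants: τᵢ = Vᵢ/Q for each well-mixed tank.
τ₁ = 538/31.8 = 16.918 min; τ₂ = 1170/31.8 = 36.792 min.
Solving the cascade with C₁(0)=C₂(0)=0 gives C₂(t) = C_in[1 − (τ₁ e^(−t/τ₁) − τ₂ e^(−t/τ₂))/(τ₁ − τ₂)].
At t = 75.6: e^(−t/τ₁) = 0.011464, e^(−t/τ₂) = 0.12812.
C₂ = 1.54·[1 − (16.918·0.011464 − 36.792·0.12812)/(-19.874)] = 1.54·0.77257 = 1.1898 g/L.

1.19 g/L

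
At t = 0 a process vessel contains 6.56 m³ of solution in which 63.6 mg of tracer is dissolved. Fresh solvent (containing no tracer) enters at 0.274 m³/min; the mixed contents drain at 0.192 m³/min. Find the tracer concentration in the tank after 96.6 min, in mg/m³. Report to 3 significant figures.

Total volume: dV/dt = Q_in − Q_out = 0.082000 m³/min, so V(t) = 6.56 + 0.082000 t and V(96.6) = 14.481 m³.
Species balance (pure solvent in): dm/dt = −Q_out · m/V(t).
dm/m = −Q_out dt/(V₀ + 0.082000 t); integrating gives ln(m/m₀) = −(Q_out/(Q_in−Q_out)) ln(V/V₀).
m = m₀ (V₀/V)^(Q_out/(Q_in−Q_out)) = 63.6 × (6.56/14.481)^(2.3415) = 9.9592 mg.
C = m/V = 9.9592/14.481 = 0.68774 mg/m³.

0.688 mg/m³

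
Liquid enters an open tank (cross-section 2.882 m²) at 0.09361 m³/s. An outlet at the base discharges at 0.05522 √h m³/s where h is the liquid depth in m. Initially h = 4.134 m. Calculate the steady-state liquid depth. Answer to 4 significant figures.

A dh/dt = Q_in − 0.05522 √h. Steady state requires inflow = outflow:
Q_in = 0.05522 √h_ss ⇒ √h_ss = 0.09361/0.05522 = 1.69522.
h_ss = 1.69522² = 2.87377 m. (Since h₀ = 4.134 m > h_ss, the level will fall toward this value.)

2.874 m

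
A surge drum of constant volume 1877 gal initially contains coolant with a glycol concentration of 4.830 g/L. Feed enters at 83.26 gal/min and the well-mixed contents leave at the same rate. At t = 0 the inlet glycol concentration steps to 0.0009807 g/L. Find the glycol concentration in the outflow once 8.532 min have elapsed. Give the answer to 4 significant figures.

Transient balance on the dissolved component: V dC/dt = Q(C_in − C).
Time constant τ = V/Q = 1877/83.26 = 22.5438 min.
Solution: C(t) = C_in + (C₀ − C_in) e^(−t/τ).
C(8.532) = 0.0009807 + (4.830 − 0.0009807)·e^(−8.532/22.5438) = 0.0009807 + (4.82902)·0.684914 = 3.30844 g/L.

3.308 g/L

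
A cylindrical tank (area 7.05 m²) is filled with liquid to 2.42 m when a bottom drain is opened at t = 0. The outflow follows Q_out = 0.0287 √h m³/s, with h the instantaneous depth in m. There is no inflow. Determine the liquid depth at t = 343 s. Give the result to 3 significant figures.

With no inflow, A dh/dt = −0.0287 √h.
This is separable: 2 d(√h)/dt = −0.0287/A, so √h = √h₀ − (0.0287/(2A)) t.
√h = √2.42 − 0.0287·343/(2·7.05) = 1.5556 − 0.69816 = 0.85747.
h = 0.85747² = 0.73526 m.

0.735 m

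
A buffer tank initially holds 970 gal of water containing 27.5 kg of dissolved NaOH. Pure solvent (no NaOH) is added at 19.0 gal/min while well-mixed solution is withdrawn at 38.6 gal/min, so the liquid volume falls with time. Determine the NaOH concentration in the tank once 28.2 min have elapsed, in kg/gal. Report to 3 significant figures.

Total volume: dV/dt = Q_in − Q_out = -19.600 gal/min, so V(t) = 970 − 19.600 t and V(28.2) = 417.28 gal.
Solute balance: dm/dt = 0 − Q_out C = −Q_out m/V(t).
Separate: dm/m = −Q_out dt/V(t) ⇒ ln(m/m₀) = −(Q_out/(Q_in−Q_out)) ln(V/V₀).
m = m₀ (V₀/V)^(Q_out/(Q_in−Q_out)) = 27.5 × (970/417.28)^(-1.9694) = 5.2223 kg.
C = m/V = 5.2223/417.28 = 0.012515 kg/gal.

0.0125 kg/gal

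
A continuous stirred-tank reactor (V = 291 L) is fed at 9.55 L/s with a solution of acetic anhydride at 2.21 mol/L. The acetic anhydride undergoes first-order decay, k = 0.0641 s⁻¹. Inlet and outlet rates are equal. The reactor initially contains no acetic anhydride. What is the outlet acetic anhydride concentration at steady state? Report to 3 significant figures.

0.748 mol/L

V dC/dt = Q(C_in − C) − k V C.
At steady state: 0 = Q C_in − (Q + kV) C_ss, so C_ss = Q C_in/(Q + kV).
C_ss = 9.55·2.21/(9.55 + 0.0641·291) = 21.106/28.203 = 0.74834 mol/L.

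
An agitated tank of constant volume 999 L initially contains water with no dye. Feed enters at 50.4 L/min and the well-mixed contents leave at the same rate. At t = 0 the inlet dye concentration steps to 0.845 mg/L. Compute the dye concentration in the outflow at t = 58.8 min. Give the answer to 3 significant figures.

Transient balance on the dissolved component: V dC/dt = Q(C_in − C).
Time constant τ = V/Q = 999/50.4 = 19.821 min.
Integrating: C(t) = C_in + (C₀ − C_in) e^(−t/τ).
C(58.8) = 0.845 + (0 − 0.845)·e^(−58.8/19.821) = 0.845 + (-0.84500)·0.051484 = 0.80150 mg/L.

0.801 mg/L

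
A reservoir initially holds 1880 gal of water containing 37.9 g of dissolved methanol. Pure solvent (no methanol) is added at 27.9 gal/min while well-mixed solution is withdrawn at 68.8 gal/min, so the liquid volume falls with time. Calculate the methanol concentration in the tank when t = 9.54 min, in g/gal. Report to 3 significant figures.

0.0172 g/gal

Total volume: dV/dt = Q_in − Q_out = -40.900 gal/min, so V(t) = 1880 − 40.900 t and V(9.54) = 1489.8 gal.
Solute balance: dm/dt = 0 − Q_out C = −Q_out m/V(t).
Separate: dm/m = −Q_out dt/V(t) ⇒ ln(m/m₀) = −(Q_out/(Q_in−Q_out)) ln(V/V₀).
m = m₀ (V₀/V)^(Q_out/(Q_in−Q_out)) = 37.9 × (1880/1489.8)^(-1.6822) = 25.627 g.
C = m/V = 25.627/1489.8 = 0.017202 g/gal.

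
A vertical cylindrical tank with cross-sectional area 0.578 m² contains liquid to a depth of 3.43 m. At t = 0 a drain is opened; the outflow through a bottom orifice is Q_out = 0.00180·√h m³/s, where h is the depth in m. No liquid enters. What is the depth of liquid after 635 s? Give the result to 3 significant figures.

With no inflow, A dh/dt = −0.00180 √h.
Separate and integrate: 2(√h − √h₀) = −(0.00180/A) t.
√h = √3.43 − 0.00180·635/(2·0.578) = 1.8520 − 0.98875 = 0.86327.
h = 0.86327² = 0.74524 m.

0.745 m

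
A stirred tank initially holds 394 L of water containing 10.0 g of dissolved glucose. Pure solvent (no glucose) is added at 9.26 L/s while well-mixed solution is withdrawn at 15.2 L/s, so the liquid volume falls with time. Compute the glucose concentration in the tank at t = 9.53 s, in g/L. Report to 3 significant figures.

Total volume: dV/dt = Q_in − Q_out = -5.9400 L/s, so V(t) = 394 − 5.9400 t and V(9.53) = 337.39 L.
Species balance (pure solvent in): dm/dt = −Q_out · m/V(t).
Separate: dm/m = −Q_out dt/V(t) ⇒ ln(m/m₀) = −(Q_out/(Q_in−Q_out)) ln(V/V₀).
m = m₀ (V₀/V)^(Q_out/(Q_in−Q_out)) = 10.0 × (394/337.39)^(-2.5589) = 6.7240 g.
C = m/V = 6.7240/337.39 = 0.019929 g/L.

0.0199 g/L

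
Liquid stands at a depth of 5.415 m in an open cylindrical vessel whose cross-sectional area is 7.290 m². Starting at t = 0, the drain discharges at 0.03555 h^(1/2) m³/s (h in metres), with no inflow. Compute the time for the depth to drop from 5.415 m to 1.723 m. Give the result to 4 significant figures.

416.0 s

Unsteady balance on liquid volume: A dh/dt = −0.03555 √h.
Separate and integrate: 2(√h − √h₀) = −(0.03555/A) t.
t = 2A(√h₀ − √h)/0.03555 = 2·7.290·(√5.415 − √1.723)/0.03555
  = 14.5800 × (2.32702 − 1.31263) / 0.03555 = 416.026 s.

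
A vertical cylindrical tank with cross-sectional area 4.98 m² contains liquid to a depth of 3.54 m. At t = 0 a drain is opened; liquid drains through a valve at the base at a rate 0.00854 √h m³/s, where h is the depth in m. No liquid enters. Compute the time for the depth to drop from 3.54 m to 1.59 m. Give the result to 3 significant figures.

A dh/dt = −Q_out = −0.00854 √h.
This is separable: 2 d(√h)/dt = −0.00854/A, so √h = √h₀ − (0.00854/(2A)) t.
t = 2A(√h₀ − √h)/0.00854 = 2·4.98·(√3.54 − √1.59)/0.00854
  = 9.9600 × (1.8815 − 1.2610) / 0.00854 = 723.72 s.

724 s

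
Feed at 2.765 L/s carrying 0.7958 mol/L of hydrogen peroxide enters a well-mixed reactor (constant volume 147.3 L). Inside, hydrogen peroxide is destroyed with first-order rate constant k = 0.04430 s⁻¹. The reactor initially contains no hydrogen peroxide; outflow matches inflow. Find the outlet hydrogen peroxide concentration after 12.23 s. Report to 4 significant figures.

0.1273 mol/L

V dC/dt = Q(C_in − C) − k V C.
This is linear with rate a = Q/V + k = 0.0630712 s⁻¹.
C_ss = Q C_in/(Q + kV) = 0.236845 mol/L; C(t) = C_ss + (C₀ − C_ss) e^(−a t).
C(12.23) = 0.236845 + (-0.236845)·e^(−0.0630712·12.23) = 0.236845 + (-0.236845)·0.462383 = 0.127332 mol/L.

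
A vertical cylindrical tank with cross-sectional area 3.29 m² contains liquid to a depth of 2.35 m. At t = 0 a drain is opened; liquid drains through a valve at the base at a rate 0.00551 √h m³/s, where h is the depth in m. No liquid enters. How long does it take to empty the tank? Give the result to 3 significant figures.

1830 s

With no inflow, A dh/dt = −0.00551 √h.
Separate and integrate: 2(√h − √h₀) = −(0.00551/A) t.
Set h = 0: 2√h₀ = (0.00551/A) t_empty ⇒ t_empty = 2A√h₀/0.00551.
t_empty = 2·3.29·√2.35/0.00551 = 6.5800·1.5330/0.00551 = 1830.7 s.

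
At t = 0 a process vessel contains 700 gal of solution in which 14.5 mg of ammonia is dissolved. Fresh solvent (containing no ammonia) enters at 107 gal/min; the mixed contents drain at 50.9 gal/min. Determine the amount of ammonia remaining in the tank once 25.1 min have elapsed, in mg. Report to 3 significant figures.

5.33 mg

Let m(t) be the amount of ammonia. Volume: V(t) = V₀ + (Q_in − Q_out) t = 700 + 56.100 t; V(25.1) = 2108.1 gal.
Species balance (pure solvent in): dm/dt = −Q_out · m/V(t).
Separate: dm/m = −Q_out dt/V(t) ⇒ ln(m/m₀) = −(Q_out/(Q_in−Q_out)) ln(V/V₀).
m = m₀ (V₀/V)^(Q_out/(Q_in−Q_out)) = 14.5 × (700/2108.1)^(0.90731) = 5.3328 mg.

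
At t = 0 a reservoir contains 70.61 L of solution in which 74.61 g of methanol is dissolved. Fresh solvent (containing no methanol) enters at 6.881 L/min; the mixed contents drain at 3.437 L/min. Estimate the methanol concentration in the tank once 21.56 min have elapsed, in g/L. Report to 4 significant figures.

0.2514 g/L

Total volume: dV/dt = Q_in − Q_out = 3.44400 L/min, so V(t) = 70.61 + 3.44400 t and V(21.56) = 144.863 L.
Solute balance: dm/dt = 0 − Q_out C = −Q_out m/V(t).
Separate: dm/m = −Q_out dt/V(t) ⇒ ln(m/m₀) = −(Q_out/(Q_in−Q_out)) ln(V/V₀).
m = m₀ (V₀/V)^(Q_out/(Q_in−Q_out)) = 74.61 × (70.61/144.863)^(0.997967) = 36.4201 g.
C = m/V = 36.4201/144.863 = 0.251411 g/L.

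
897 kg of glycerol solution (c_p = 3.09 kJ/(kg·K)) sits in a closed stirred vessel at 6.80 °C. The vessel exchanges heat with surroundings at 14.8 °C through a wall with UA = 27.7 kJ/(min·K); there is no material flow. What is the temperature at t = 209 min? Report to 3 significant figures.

First-law balance (no shaft work): M c_p dT/dt = −UA(T − T_amb).
dT/dt = (T_ss − T)/τ with T_ss = T_amb = 14.800 °C, τ = M c_p/UA = 897·3.09/27.7 = 100.06 min.
T approaches T_ss exponentially: T(t) = T_ss + (T₀ − T_ss) e^(−t/τ).
T(209) = 14.800 + (-8.0000)·0.12385 = 13.809 °C.

13.8 °C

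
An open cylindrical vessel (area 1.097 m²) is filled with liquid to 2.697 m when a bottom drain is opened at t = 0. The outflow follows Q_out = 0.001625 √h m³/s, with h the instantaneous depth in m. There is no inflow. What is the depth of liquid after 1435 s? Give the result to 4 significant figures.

0.3357 m

With no inflow, A dh/dt = −0.001625 √h.
This is separable: 2 d(√h)/dt = −0.001625/A, so √h = √h₀ − (0.001625/(2A)) t.
√h = √2.697 − 0.001625·1435/(2·1.097) = 1.64225 − 1.06284 = 0.579413.
h = 0.579413² = 0.335719 m.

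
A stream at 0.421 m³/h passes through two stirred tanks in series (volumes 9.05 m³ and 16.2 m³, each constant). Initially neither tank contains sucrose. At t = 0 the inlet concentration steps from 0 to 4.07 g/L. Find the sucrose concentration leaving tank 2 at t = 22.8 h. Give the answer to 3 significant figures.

Time constants: τᵢ = Vᵢ/Q for each well-mixed tank.
τ₁ = 9.05/0.421 = 21.496 h; τ₂ = 16.2/0.421 = 38.480 h.
Tank 1: C₁ = C_in(1 − e^(−t/τ₁)). Tank 2 (τ₁ ≠ τ₂): C₂ = C_in[1 − (τ₁ e^(−t/τ₁) − τ₂ e^(−t/τ₂))/(τ₁ − τ₂)].
At t = 22.8: e^(−t/τ₁) = 0.34623, e^(−t/τ₂) = 0.55293.
C₂ = 4.07·[1 − (21.496·0.34623 − 38.480·0.55293)/(-16.983)] = 4.07·0.18544 = 0.75474 g/L.

0.755 g/L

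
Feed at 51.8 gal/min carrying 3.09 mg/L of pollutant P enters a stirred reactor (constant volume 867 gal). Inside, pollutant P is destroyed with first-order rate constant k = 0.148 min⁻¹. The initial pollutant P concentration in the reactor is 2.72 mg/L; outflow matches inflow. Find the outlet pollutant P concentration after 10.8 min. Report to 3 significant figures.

1.08 mg/L

V dC/dt = Q(C_in − C) − k V C.
dC/dt = (Q/V) C_in − (Q/V + k) C; effective rate a = Q/V + k = 0.059746 + 0.148 = 0.20775 min⁻¹.
C_ss = Q C_in/(Q + kV) = 0.88866 mg/L; C(t) = C_ss + (C₀ − C_ss) e^(−a t).
C(10.8) = 0.88866 + (1.8313)·e^(−0.20775·10.8) = 0.88866 + (1.8313)·0.10607 = 1.0829 mg/L.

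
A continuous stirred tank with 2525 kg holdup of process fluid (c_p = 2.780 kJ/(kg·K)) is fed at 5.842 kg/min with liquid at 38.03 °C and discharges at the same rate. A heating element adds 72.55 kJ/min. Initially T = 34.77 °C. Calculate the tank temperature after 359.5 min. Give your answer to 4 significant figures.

39.13 °C

Energy balance: M c_p dT/dt = ṁ c_p (T_in − T) + 72.55.
τ = M/ṁ = 432.215 min; T_ss = T_in + Q̇/(ṁ c_p) = 38.03 + 72.55/(5.842·2.780) = 42.4972 °C.
This is linear first-order; T(t) = T_ss + (T₀ − T_ss) e^(−t/τ).
T(359.5) = 42.4972 + (-7.72716)·e^(−359.5/432.215) = 42.4972 + (-7.72716)·0.435282 = 39.1337 °C.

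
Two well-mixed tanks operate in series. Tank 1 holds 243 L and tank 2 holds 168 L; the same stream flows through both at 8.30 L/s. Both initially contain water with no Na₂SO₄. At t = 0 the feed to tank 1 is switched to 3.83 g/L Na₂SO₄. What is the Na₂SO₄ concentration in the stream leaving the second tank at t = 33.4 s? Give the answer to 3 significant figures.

Species balance on tank i: dCᵢ/dt = (Cᵢ₋₁ − Cᵢ)/τᵢ with τᵢ = Vᵢ/Q.
τ₁ = 243/8.30 = 29.277 s; τ₂ = 168/8.30 = 20.241 s.
Solving the cascade with C₁(0)=C₂(0)=0 gives C₂(t) = C_in[1 − (τ₁ e^(−t/τ₁) − τ₂ e^(−t/τ₂))/(τ₁ − τ₂)].
At t = 33.4: e^(−t/τ₁) = 0.31956, e^(−t/τ₂) = 0.19203.
C₂ = 3.83·[1 − (29.277·0.31956 − 20.241·0.19203)/(9.0361)] = 3.83·0.39478 = 1.5120 g/L.

1.51 g/L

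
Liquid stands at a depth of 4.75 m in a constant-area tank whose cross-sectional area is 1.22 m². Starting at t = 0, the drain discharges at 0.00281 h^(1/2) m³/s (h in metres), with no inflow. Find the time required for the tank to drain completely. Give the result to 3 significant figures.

Volume balance on the tank: A dh/dt = −0.00281 √h.
This is separable: 2 d(√h)/dt = −0.00281/A, so √h = √h₀ − (0.00281/(2A)) t.
Tank is empty when √h = 0: t_empty = 2A√h₀/0.00281.
t_empty = 2·1.22·√4.75/0.00281 = 2.4400·2.1794/0.00281 = 1892.5 s.

1890 s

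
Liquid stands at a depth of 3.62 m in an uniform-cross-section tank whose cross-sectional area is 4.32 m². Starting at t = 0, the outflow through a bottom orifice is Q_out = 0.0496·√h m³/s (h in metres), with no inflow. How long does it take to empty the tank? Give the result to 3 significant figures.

331 s

Unsteady balance on liquid volume: A dh/dt = −0.0496 √h.
This is separable: 2 d(√h)/dt = −0.0496/A, so √h = √h₀ − (0.0496/(2A)) t.
Tank is empty when √h = 0: t_empty = 2A√h₀/0.0496.
t_empty = 2·4.32·√3.62/0.0496 = 8.6400·1.9026/0.0496 = 331.43 s.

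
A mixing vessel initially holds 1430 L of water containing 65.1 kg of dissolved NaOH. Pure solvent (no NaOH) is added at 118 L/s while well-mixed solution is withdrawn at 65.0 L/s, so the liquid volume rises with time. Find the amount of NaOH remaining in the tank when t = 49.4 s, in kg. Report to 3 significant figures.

18.2 kg

Let m(t) be the amount of NaOH. Volume: V(t) = V₀ + (Q_in − Q_out) t = 1430 + 53.000 t; V(49.4) = 4048.2 L.
Species balance (pure solvent in): dm/dt = −Q_out · m/V(t).
dm/m = −Q_out dt/(V₀ + 53.000 t); integrating gives ln(m/m₀) = −(Q_out/(Q_in−Q_out)) ln(V/V₀).
m = m₀ (V₀/V)^(Q_out/(Q_in−Q_out)) = 65.1 × (1430/4048.2)^(1.2264) = 18.169 kg.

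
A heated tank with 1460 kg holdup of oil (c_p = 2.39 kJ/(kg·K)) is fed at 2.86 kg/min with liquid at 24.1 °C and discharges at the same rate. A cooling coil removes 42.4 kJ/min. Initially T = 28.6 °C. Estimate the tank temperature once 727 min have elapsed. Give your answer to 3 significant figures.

M c_p dT/dt = ṁ c_p (T_in − T) − Q̇.
Rearrange: dT/dt = (T_ss − T)/τ with τ = M/ṁ = 510.49 min and T_ss = T_in − Q̇/(ṁ c_p) = 17.897 °C.
This is linear first-order; T(t) = T_ss + (T₀ − T_ss) e^(−t/τ).
T(727) = 17.897 + (10.703)·e^(−727/510.49) = 17.897 + (10.703)·0.24072 = 20.473 °C.

20.5 °C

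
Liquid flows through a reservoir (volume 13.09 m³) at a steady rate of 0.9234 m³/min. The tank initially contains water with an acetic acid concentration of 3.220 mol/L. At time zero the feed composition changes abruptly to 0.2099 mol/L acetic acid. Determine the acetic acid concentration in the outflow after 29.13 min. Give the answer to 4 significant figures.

Accumulation = in − out for the solute gives V dC/dt = Q(C_in − C).
Time constant τ = V/Q = 13.09/0.9234 = 14.1759 min.
This is linear first-order; C(t) = C_in + (C₀ − C_in) e^(−t/τ).
C(29.13) = 0.2099 + (3.220 − 0.2099)·e^(−29.13/14.1759) = 0.2099 + (3.01010)·0.128106 = 0.595511 mol/L.

0.5955 mol/L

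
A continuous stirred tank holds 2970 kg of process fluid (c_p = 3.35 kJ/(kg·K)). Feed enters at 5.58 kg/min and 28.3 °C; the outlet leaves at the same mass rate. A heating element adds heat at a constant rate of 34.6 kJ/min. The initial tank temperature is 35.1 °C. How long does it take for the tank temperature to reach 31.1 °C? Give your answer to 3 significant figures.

Unsteady energy balance on the tank contents: M c_p dT/dt = ṁ c_p (T_in − T) + 34.6.
τ = M/ṁ = 532.26 min; T_ss = T_in + Q̇/(ṁ c_p) = 30.151 °C.
T(t) = T_ss + (T₀ − T_ss) e^(−t/τ). Set T = 31.1:
e^(−t/τ) = (31.1 − 30.151)/(35.1 − 30.151) = 0.19176
t = −532.26 · ln(0.19176) = 879.02 min.

879 min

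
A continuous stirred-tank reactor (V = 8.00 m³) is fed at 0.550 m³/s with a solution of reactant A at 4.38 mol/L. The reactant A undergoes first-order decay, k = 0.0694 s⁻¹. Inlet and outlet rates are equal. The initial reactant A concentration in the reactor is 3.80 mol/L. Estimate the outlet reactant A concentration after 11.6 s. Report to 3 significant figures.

Accumulation = in − out − consumed: V dC/dt = Q C_in − Q C − k V C.
dC/dt = (Q/V) C_in − (Q/V + k) C; effective rate a = Q/V + k = 0.068750 + 0.0694 = 0.13815 s⁻¹.
C_ss = Q C_in/(Q + kV) = 2.1797 mol/L; C(t) = C_ss + (C₀ − C_ss) e^(−a t).
C(11.6) = 2.1797 + (1.6203)·e^(−0.13815·11.6) = 2.1797 + (1.6203)·0.20138 = 2.5060 mol/L.

2.51 mol/L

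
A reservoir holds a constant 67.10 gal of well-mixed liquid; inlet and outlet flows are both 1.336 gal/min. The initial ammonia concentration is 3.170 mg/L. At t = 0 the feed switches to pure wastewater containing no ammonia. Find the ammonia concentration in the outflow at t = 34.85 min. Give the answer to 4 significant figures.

Transient balance on the dissolved component: V dC/dt = Q(C_in − C).
So dC/dt = (C_in − C)/τ with τ = V/Q = 67.10/1.336 = 50.2246 min.
C approaches C_in exponentially: C(t) = C_in + (C₀ − C_in) e^(−t/τ).
C(34.85) = 0 + (3.170 − 0)·e^(−34.85/50.2246) = 0 + (3.17000)·0.499632 = 1.58383 mg/L.

1.584 mg/L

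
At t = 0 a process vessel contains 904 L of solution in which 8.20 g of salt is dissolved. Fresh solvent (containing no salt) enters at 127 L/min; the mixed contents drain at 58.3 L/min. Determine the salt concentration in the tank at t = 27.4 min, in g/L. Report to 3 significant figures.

Let m(t) be the amount of salt. Volume: V(t) = V₀ + (Q_in − Q_out) t = 904 + 68.700 t; V(27.4) = 2786.4 L.
Species balance (pure solvent in): dm/dt = −Q_out · m/V(t).
dm/m = −Q_out dt/(V₀ + 68.700 t); integrating gives ln(m/m₀) = −(Q_out/(Q_in−Q_out)) ln(V/V₀).
m = m₀ (V₀/V)^(Q_out/(Q_in−Q_out)) = 8.20 × (904/2786.4)^(0.84862) = 3.1546 g.
C = m/V = 3.1546/2786.4 = 0.0011322 g/L.

0.00113 g/L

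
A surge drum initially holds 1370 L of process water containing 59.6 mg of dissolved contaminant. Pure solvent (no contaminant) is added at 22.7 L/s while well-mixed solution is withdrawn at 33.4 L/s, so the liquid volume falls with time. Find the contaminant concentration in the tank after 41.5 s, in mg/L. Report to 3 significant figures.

0.0189 mg/L

Let m(t) be the amount of contaminant. Volume: V(t) = V₀ + (Q_in − Q_out) t = 1370 − 10.700 t; V(41.5) = 925.95 L.
Species balance (pure solvent in): dm/dt = −Q_out · m/V(t).
dm/m = −Q_out dt/(V₀ − 10.700 t); integrating gives ln(m/m₀) = −(Q_out/(Q_in−Q_out)) ln(V/V₀).
m = m₀ (V₀/V)^(Q_out/(Q_in−Q_out)) = 59.6 × (1370/925.95)^(-3.1215) = 17.546 mg.
C = m/V = 17.546/925.95 = 0.018949 mg/L.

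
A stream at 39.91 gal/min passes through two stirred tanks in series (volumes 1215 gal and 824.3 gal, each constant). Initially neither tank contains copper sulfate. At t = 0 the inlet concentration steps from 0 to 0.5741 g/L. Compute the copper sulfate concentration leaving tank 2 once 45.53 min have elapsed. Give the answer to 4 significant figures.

0.3076 g/L

Time constants: τᵢ = Vᵢ/Q for each well-mixed tank.
τ₁ = 1215/39.91 = 30.4435 min; τ₂ = 824.3/39.91 = 20.6540 min.
Solving the cascade with C₁(0)=C₂(0)=0 gives C₂(t) = C_in[1 − (τ₁ e^(−t/τ₁) − τ₂ e^(−t/τ₂))/(τ₁ − τ₂)].
At t = 45.53: e^(−t/τ₁) = 0.224124, e^(−t/τ₂) = 0.110315.
C₂ = 0.5741·[1 − (30.4435·0.224124 − 20.6540·0.110315)/(9.78953)] = 0.5741·0.535762 = 0.307581 g/L.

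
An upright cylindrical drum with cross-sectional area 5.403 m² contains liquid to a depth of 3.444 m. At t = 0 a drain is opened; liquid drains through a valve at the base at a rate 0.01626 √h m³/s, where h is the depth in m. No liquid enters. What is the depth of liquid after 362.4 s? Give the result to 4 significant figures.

1.717 m

A dh/dt = −Q_out = −0.01626 √h.
∫ h^(−1/2) dh = −(0.01626/A) ∫ dt, giving 2√h = 2√h₀ − (0.01626/A) t.
√h = √3.444 − 0.01626·362.4/(2·5.403) = 1.85580 − 0.545310 = 1.31049.
h = 1.31049² = 1.71739 m.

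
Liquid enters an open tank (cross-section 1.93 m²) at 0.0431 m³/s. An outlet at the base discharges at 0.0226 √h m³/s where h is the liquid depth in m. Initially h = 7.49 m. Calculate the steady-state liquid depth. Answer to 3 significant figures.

Level balance: A dh/dt = 0.0431 − 0.0226 √h. Setting dh/dt = 0:
Q_in = 0.0226 √h_ss ⇒ √h_ss = 0.0431/0.0226 = 1.9071.
h_ss = 1.9071² = 3.6370 m. (Since h₀ = 7.49 m > h_ss, the level will fall toward this value.)

3.64 m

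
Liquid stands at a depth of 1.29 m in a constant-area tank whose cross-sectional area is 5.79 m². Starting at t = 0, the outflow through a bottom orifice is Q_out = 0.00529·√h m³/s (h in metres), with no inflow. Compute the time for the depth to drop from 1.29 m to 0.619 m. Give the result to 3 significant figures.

764 s

A dh/dt = −Q_out = −0.00529 √h.
Separate and integrate: 2(√h − √h₀) = −(0.00529/A) t.
t = 2A(√h₀ − √h)/0.00529 = 2·5.79·(√1.29 − √0.619)/0.00529
  = 11.580 × (1.1358 − 0.78677) / 0.00529 = 764.01 s.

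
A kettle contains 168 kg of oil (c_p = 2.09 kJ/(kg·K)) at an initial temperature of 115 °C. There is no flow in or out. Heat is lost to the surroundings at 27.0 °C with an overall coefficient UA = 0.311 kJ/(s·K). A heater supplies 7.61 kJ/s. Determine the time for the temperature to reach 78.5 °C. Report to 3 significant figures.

965 s

M c_p dT/dt = −UA(T − T_amb) + Q̇.
τ = M c_p/UA = 1129.0 s; T_ss = T_amb + Q̇/UA = 27.0 + 7.61/0.311 = 51.469 °C.
T(t) = T_ss + (T₀ − T_ss)e^(−t/τ); set T = 78.5:
t = −τ ln[(T − T_ss)/(T₀ − T_ss)] = −1129.0 · ln(0.42547) = 964.79 s.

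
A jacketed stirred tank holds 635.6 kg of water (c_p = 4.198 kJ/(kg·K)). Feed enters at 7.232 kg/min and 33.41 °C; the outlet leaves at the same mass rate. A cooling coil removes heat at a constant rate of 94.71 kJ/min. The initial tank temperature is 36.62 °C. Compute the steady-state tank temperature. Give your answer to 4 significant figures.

30.29 °C

Unsteady energy balance on the tank contents: M c_p dT/dt = ṁ c_p (T_in − T) − 94.71.
At steady state dT/dt = 0 ⇒ T_ss = T_in − Q̇/(ṁ c_p) = 33.41 − 94.71/(7.232·4.198) = 30.2904 °C.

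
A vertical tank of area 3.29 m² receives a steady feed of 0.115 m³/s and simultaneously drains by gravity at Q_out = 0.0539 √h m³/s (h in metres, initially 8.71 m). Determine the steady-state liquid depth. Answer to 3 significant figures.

Level balance: A dh/dt = 0.115 − 0.0539 √h. Setting dh/dt = 0:
Q_in = 0.0539 √h_ss ⇒ √h_ss = 0.115/0.0539 = 2.1336.
h_ss = 2.1336² = 4.5522 m. (Since h₀ = 8.71 m > h_ss, the level will fall toward this value.)

4.55 m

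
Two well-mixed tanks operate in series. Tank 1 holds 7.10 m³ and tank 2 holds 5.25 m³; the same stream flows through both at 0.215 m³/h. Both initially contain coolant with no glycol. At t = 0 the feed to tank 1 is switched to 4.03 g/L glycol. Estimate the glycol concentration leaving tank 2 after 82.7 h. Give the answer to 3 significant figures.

Time constants: τᵢ = Vᵢ/Q for each well-mixed tank.
τ₁ = 7.10/0.215 = 33.023 h; τ₂ = 5.25/0.215 = 24.419 h.
Tank 1: C₁ = C_in(1 − e^(−t/τ₁)). Tank 2 (τ₁ ≠ τ₂): C₂ = C_in[1 − (τ₁ e^(−t/τ₁) − τ₂ e^(−t/τ₂))/(τ₁ − τ₂)].
At t = 82.7: e^(−t/τ₁) = 0.081733, e^(−t/τ₂) = 0.033818.
C₂ = 4.03·[1 − (33.023·0.081733 − 24.419·0.033818)/(8.6047)] = 4.03·0.78229 = 3.1526 g/L.

3.15 g/L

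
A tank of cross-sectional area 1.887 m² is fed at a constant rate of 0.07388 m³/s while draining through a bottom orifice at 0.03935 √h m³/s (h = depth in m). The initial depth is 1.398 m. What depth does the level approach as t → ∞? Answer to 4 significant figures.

Level balance: A dh/dt = 0.07388 − 0.03935 √h. Setting dh/dt = 0:
Q_in = 0.03935 √h_ss ⇒ √h_ss = 0.07388/0.03935 = 1.87751.
h_ss = 1.87751² = 3.52504 m. (Since h₀ = 1.398 m < h_ss, the level will rise toward this value.)

3.525 m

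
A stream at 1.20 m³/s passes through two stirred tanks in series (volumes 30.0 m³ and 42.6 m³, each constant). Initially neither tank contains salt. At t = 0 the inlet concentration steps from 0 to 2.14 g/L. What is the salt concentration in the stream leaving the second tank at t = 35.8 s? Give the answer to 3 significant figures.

Species balance on tank i: dCᵢ/dt = (Cᵢ₋₁ − Cᵢ)/τᵢ with τᵢ = Vᵢ/Q.
τ₁ = 30.0/1.20 = 25.000 s; τ₂ = 42.6/1.20 = 35.500 s.
Solving the cascade with C₁(0)=C₂(0)=0 gives C₂(t) = C_in[1 − (τ₁ e^(−t/τ₁) − τ₂ e^(−t/τ₂))/(τ₁ − τ₂)].
At t = 35.8: e^(−t/τ₁) = 0.23883, e^(−t/τ₂) = 0.36478.
C₂ = 2.14·[1 − (25.000·0.23883 − 35.500·0.36478)/(-10.500)] = 2.14·0.33533 = 0.71760 g/L.

0.718 g/L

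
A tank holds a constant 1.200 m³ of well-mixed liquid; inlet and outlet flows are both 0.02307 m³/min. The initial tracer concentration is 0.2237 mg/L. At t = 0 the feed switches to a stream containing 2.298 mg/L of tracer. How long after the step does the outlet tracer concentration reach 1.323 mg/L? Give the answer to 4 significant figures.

39.27 min

Species balance: V dC/dt = Q(C_in − C) ⇒ τ = V/Q = 52.0156 min.
C(t) = C_in + (C₀ − C_in) e^(−t/τ). Set C = 1.323 and solve for t:
e^(−t/τ) = (C − C_in)/(C₀ − C_in) = (1.323 − 2.298)/(0.2237 − 2.298) = 0.470038
t = −τ ln(…) = 52.0156 × 0.754942 = 39.2687 min.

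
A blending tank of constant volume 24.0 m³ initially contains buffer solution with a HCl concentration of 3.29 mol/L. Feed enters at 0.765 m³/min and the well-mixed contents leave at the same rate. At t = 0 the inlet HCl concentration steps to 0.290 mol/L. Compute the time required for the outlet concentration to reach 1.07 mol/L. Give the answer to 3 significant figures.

Unsteady species balance (constant V, well mixed): V dC/dt = Q(C_in − C), so τ = V/Q = 31.373 min.
C(t) = C_in + (C₀ − C_in) e^(−t/τ). Set C = 1.07 and solve for t:
e^(−t/τ) = (C − C_in)/(C₀ − C_in) = (1.07 − 0.290)/(3.29 − 0.290) = 0.26000
t = −τ ln(…) = 31.373 × 1.3471 = 42.261 min.

42.3 min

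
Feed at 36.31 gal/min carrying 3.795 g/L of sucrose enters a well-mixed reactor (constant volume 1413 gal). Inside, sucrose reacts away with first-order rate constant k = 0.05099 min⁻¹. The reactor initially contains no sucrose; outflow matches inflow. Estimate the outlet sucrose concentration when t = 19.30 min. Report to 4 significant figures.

V dC/dt = Q(C_in − C) − k V C.
This is linear with rate a = Q/V + k = 0.0766871 min⁻¹.
C_ss = Q C_in/(Q + kV) = 1.27167 g/L; C(t) = C_ss + (C₀ − C_ss) e^(−a t).
C(19.30) = 1.27167 + (-1.27167)·e^(−0.0766871·19.30) = 1.27167 + (-1.27167)·0.227624 = 0.982206 g/L.

0.9822 g/L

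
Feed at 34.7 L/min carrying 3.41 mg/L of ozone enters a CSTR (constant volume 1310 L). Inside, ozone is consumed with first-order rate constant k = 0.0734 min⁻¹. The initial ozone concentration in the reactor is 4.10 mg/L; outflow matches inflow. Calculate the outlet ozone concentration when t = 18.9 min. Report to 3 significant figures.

1.39 mg/L

Accumulation = in − out − consumed: V dC/dt = Q C_in − Q C − k V C.
This is linear with rate a = Q/V + k = 0.099889 min⁻¹.
C_ss = Q C_in/(Q + kV) = 0.90427 mg/L; C(t) = C_ss + (C₀ − C_ss) e^(−a t).
C(18.9) = 0.90427 + (3.1957)·e^(−0.099889·18.9) = 0.90427 + (3.1957)·0.15139 = 1.3881 mg/L.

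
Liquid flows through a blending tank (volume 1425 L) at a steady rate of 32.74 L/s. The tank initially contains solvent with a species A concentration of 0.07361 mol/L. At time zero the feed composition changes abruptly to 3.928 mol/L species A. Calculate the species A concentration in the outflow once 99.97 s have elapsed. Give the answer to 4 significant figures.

3.540 mol/L

Species balance on the tank: V dC/dt = Q(C_in − C).
Rewrite as dC/dt + C/τ = C_in/τ, τ = V/Q = 43.5247 s.
Integrating: C(t) = C_in + (C₀ − C_in) e^(−t/τ).
C(99.97) = 3.928 + (0.07361 − 3.928)·e^(−99.97/43.5247) = 3.928 + (-3.85439)·0.100575 = 3.54035 mol/L.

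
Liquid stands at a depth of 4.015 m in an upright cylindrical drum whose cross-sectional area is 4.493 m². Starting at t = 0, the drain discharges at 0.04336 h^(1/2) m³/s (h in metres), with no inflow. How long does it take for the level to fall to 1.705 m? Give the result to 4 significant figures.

A dh/dt = −Q_out = −0.04336 √h.
Separate and integrate: 2(√h − √h₀) = −(0.04336/A) t.
t = 2A(√h₀ − √h)/0.04336 = 2·4.493·(√4.015 − √1.705)/0.04336
  = 8.98600 × (2.00375 − 1.30576) / 0.04336 = 144.653 s.

144.7 s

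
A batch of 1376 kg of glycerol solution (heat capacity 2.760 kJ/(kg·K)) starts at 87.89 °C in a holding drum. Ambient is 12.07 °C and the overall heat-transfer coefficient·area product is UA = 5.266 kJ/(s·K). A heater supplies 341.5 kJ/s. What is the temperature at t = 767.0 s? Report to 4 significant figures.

80.71 °C

M c_p dT/dt = −UA(T − T_amb) + Q̇.
dT/dt = (T_ss − T)/τ with T_ss = T_amb + Q̇/UA = 12.07 + 341.5/5.266 = 76.9200 °C, τ = M c_p/UA = 1376·2.760/5.266 = 721.185 s.
Integrating: T(t) = T_ss + (T₀ − T_ss) e^(−t/τ).
T(767.0) = 76.9200 + (10.9700)·0.345236 = 80.7072 °C.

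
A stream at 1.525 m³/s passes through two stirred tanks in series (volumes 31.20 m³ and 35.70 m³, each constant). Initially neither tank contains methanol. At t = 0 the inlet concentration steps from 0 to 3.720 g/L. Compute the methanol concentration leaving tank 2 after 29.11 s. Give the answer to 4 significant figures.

1.426 g/L

Each tank obeys Vᵢ dCᵢ/dt = Q(Cᵢ₋₁ − Cᵢ), so τᵢ = Vᵢ/Q.
τ₁ = 31.20/1.525 = 20.4590 s; τ₂ = 35.70/1.525 = 23.4098 s.
Tank 1: C₁ = C_in(1 − e^(−t/τ₁)). Tank 2 (τ₁ ≠ τ₂): C₂ = C_in[1 − (τ₁ e^(−t/τ₁) − τ₂ e^(−t/τ₂))/(τ₁ − τ₂)].
At t = 29.11: e^(−t/τ₁) = 0.241027, e^(−t/τ₂) = 0.288375.
C₂ = 3.720·[1 − (20.4590·0.241027 − 23.4098·0.288375)/(-2.95082)] = 3.720·0.383350 = 1.42606 g/L.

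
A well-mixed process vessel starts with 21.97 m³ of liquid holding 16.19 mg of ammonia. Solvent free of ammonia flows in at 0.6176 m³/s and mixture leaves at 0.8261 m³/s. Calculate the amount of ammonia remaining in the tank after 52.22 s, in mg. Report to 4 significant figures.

Let m(t) be the amount of ammonia. Volume: V(t) = V₀ + (Q_in − Q_out) t = 21.97 − 0.208500 t; V(52.22) = 11.0821 m³.
Species balance (pure solvent in): dm/dt = −Q_out · m/V(t).
Separate: dm/m = −Q_out dt/V(t) ⇒ ln(m/m₀) = −(Q_out/(Q_in−Q_out)) ln(V/V₀).
m = m₀ (V₀/V)^(Q_out/(Q_in−Q_out)) = 16.19 × (21.97/11.0821)^(-3.96211) = 1.07567 mg.

1.076 mg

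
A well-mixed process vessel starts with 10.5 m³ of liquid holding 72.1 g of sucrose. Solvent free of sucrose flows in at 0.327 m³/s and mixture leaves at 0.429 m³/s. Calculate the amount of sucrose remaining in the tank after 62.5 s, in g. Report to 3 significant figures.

1.42 g

Total volume: dV/dt = Q_in − Q_out = -0.10200 m³/s, so V(t) = 10.5 − 0.10200 t and V(62.5) = 4.1250 m³.
Solute balance: dm/dt = 0 − Q_out C = −Q_out m/V(t).
Separate: dm/m = −Q_out dt/V(t) ⇒ ln(m/m₀) = −(Q_out/(Q_in−Q_out)) ln(V/V₀).
m = m₀ (V₀/V)^(Q_out/(Q_in−Q_out)) = 72.1 × (10.5/4.1250)^(-4.2059) = 1.4169 g.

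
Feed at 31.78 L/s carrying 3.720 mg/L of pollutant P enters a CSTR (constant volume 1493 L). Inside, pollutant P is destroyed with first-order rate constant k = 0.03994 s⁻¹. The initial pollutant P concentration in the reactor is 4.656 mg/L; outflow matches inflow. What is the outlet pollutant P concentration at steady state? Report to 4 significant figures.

Species balance: V dC/dt = Q C_in − Q C − k V C.
Steady state (dC/dt = 0): C_ss = Q C_in/(Q + kV) = C_in/(1 + kV/Q).
C_ss = 31.78·3.720/(31.78 + 0.03994·1493) = 118.222/91.4104 = 1.29331 mg/L.

1.293 mg/L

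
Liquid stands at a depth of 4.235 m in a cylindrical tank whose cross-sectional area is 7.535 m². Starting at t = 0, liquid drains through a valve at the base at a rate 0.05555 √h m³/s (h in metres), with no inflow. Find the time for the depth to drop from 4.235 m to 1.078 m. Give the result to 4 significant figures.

276.6 s

With no inflow, A dh/dt = −0.05555 √h.
Separate and integrate: 2(√h − √h₀) = −(0.05555/A) t.
t = 2A(√h₀ − √h)/0.05555 = 2·7.535·(√4.235 − √1.078)/0.05555
  = 15.0700 × (2.05791 − 1.03827) / 0.05555 = 276.616 s.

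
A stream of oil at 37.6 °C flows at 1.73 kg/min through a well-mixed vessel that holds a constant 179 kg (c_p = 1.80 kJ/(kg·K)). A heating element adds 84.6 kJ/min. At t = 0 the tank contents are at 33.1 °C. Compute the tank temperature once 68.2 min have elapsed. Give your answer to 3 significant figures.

Unsteady energy balance on the tank contents: M c_p dT/dt = ṁ c_p (T_in − T) + 84.6.
Rearrange: dT/dt = (T_ss − T)/τ with τ = M/ṁ = 103.47 min and T_ss = T_in + Q̇/(ṁ c_p) = 64.768 °C.
This is linear first-order; T(t) = T_ss + (T₀ − T_ss) e^(−t/τ).
T(68.2) = 64.768 + (-31.668)·e^(−68.2/103.47) = 64.768 + (-31.668)·0.51730 = 48.386 °C.

48.4 °C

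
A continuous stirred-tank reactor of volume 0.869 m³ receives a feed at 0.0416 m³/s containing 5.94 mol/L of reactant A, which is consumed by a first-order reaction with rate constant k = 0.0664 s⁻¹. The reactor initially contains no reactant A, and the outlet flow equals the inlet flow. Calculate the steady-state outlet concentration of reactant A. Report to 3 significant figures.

Species balance: V dC/dt = Q C_in − Q C − k V C.
Steady state (dC/dt = 0): C_ss = Q C_in/(Q + kV) = C_in/(1 + kV/Q).
C_ss = 0.0416·5.94/(0.0416 + 0.0664·0.869) = 0.24710/0.099302 = 2.4884 mol/L.

2.49 mol/L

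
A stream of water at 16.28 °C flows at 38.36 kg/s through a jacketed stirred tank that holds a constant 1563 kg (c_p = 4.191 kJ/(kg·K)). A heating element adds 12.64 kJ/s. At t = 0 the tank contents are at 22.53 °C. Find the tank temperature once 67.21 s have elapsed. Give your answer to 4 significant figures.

M c_p dT/dt = ṁ c_p (T_in − T) + Q̇.
Rearrange: dT/dt = (T_ss − T)/τ with τ = M/ṁ = 40.7456 s and T_ss = T_in + Q̇/(ṁ c_p) = 16.3586 °C.
Integrating: T(t) = T_ss + (T₀ − T_ss) e^(−t/τ).
T(67.21) = 16.3586 + (6.17138)·e^(−67.21/40.7456) = 16.3586 + (6.17138)·0.192145 = 17.5444 °C.

17.54 °C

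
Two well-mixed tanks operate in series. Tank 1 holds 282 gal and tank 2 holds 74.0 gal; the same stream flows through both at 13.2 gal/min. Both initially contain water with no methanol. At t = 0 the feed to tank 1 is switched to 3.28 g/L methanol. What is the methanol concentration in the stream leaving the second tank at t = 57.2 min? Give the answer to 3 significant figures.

Time constants: τᵢ = Vᵢ/Q for each well-mixed tank.
τ₁ = 282/13.2 = 21.364 min; τ₂ = 74.0/13.2 = 5.6061 min.
Solving the cascade with C₁(0)=C₂(0)=0 gives C₂(t) = C_in[1 − (τ₁ e^(−t/τ₁) − τ₂ e^(−t/τ₂))/(τ₁ − τ₂)].
At t = 57.2: e^(−t/τ₁) = 0.068738, e^(−t/τ₂) = 3.7050e-05.
C₂ = 3.28·[1 − (21.364·0.068738 − 5.6061·3.7050e-05)/(15.758)] = 3.28·0.90682 = 2.9744 g/L.

2.97 g/L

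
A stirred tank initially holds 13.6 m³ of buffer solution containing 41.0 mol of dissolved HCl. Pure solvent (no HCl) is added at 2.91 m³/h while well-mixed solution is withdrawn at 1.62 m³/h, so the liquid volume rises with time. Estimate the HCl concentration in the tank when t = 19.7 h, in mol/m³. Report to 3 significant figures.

0.280 mol/m³

Total volume: dV/dt = Q_in − Q_out = 1.2900 m³/h, so V(t) = 13.6 + 1.2900 t and V(19.7) = 39.013 m³.
Solute balance: dm/dt = 0 − Q_out C = −Q_out m/V(t).
dm/m = −Q_out dt/(V₀ + 1.2900 t); integrating gives ln(m/m₀) = −(Q_out/(Q_in−Q_out)) ln(V/V₀).
m = m₀ (V₀/V)^(Q_out/(Q_in−Q_out)) = 41.0 × (13.6/39.013)^(1.2558) = 10.915 mol.
C = m/V = 10.915/39.013 = 0.27979 mol/m³.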